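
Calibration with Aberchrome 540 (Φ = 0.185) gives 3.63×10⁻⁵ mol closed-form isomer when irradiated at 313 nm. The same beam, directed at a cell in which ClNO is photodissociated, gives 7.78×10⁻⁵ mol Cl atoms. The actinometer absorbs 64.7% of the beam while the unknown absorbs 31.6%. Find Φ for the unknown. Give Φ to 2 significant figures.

Φ = 0.81

Photons absorbed by the actinometer: 3.63×10⁻⁵ / 0.185 = 1.962×10⁻⁴ mol.
Incident flux: 1.962×10⁻⁴ / 0.647 = 3.032×10⁻⁴ einstein.
Absorbed by unknown: 0.316 × 3.032×10⁻⁴ = 9.581×10⁻⁵ mol.
Φ(unknown) = 7.78×10⁻⁵ / 9.581×10⁻⁵ = 0.81.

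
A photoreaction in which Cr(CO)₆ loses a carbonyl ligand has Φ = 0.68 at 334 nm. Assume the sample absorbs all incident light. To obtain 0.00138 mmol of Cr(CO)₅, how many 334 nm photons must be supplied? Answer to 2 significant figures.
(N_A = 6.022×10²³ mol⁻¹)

Product: 0.00138 mmol = 1.38×10⁻⁶ mol.
Photons that must be absorbed: 1.38×10⁻⁶ / 0.68 = 2.029×10⁻⁶ mol.
Photon count: 2.029×10⁻⁶ × 6.022×10²³ = 1.2×10¹⁸.

1.2×10¹⁸ photons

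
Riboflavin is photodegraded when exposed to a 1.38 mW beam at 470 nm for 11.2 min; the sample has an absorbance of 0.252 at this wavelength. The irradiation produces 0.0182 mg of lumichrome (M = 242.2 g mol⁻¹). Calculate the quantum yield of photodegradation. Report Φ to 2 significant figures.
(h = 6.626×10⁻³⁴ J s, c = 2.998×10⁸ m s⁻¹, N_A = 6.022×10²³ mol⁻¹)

Product: 0.0182 mg / 242.2 g mol⁻¹ = 7.514×10⁻⁸ mol.
Photon energy at 470 nm: hc/λ = (6.626×10⁻³⁴)(2.998×10⁸)/(470×10⁻⁹) = 4.227×10⁻¹⁹ J.
Energy delivered: (1.38 mW)(672 s) = 0.9274 J.
Photons incident: 0.9274 / 4.227×10⁻¹⁹ = 2.194×10¹⁸, i.e. 2.194×10¹⁸/6.022×10²³ = 3.643×10⁻⁶ mol.
Fraction absorbed: 1 − 10^(−0.252) = 0.4402.
Photons absorbed: 0.4402 × 3.643×10⁻⁶ = 1.604×10⁻⁶ mol.
Φ = 7.514×10⁻⁸ mol / 1.604×10⁻⁶ mol photons = 0.047.

Φ = 0.047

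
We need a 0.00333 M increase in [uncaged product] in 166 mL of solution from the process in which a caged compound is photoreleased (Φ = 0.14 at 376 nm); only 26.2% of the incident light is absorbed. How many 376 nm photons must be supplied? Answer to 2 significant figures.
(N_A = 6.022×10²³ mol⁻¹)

Product: (0.00333 M)(0.166 L) = 5.528×10⁻⁴ mol.
Photons that must be absorbed: 5.528×10⁻⁴ / 0.14 = 0.003949 mol.
Incident photons needed: 0.003949 / 0.262 = 0.01507 mol.
Photon count: 0.01507 × 6.022×10²³ = 9.1×10²¹.

9.1×10²¹ photons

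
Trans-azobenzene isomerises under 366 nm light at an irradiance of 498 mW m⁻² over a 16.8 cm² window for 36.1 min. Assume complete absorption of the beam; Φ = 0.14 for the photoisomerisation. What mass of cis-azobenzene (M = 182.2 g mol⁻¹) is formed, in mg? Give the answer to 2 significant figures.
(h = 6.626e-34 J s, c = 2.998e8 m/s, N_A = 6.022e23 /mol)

0.14 mg

Photon energy at 366 nm: hc/λ = (6.626e-34)(2.998e8)/(366e-9) = 5.428e-19 J.
Energy delivered: (498 mW m⁻²)(16.8e-4 m²)(2166 s) = 1.812 J.
Photons incident: 1.812 / 5.428e-19 = 3.338e18, i.e. 3.338e18/6.022e23 = 5.543e-6 mol.
Product: Φ × n_abs = 0.14 × 5.543e-6 = 7.760e-7 mol.
Mass: 7.760e-7 × 182.2 = 1.414e-4 g = 0.14 mg.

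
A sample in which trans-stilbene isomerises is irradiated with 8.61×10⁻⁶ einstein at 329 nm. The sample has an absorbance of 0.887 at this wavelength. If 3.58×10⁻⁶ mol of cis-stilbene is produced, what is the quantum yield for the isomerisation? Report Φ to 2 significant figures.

Fraction absorbed: 1 − 10^(−0.887) = 0.8703.
Photons absorbed: 0.8703 × 8.61×10⁻⁶ = 7.493×10⁻⁶ mol.
Φ = 3.58×10⁻⁶ mol / 7.493×10⁻⁶ mol photons = 0.48.

Φ = 0.48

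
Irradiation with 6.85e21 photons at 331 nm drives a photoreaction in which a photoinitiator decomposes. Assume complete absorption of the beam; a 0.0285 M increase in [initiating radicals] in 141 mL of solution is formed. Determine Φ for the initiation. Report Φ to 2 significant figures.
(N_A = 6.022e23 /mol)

Φ = 0.35

Product: (0.0285 M)(0.141 L) = 0.004018 mol.
Moles of photons: 6.85e21 / 6.022e23 = 0.01137 mol.
Φ = 0.004018 mol / 0.01137 mol photons = 0.35.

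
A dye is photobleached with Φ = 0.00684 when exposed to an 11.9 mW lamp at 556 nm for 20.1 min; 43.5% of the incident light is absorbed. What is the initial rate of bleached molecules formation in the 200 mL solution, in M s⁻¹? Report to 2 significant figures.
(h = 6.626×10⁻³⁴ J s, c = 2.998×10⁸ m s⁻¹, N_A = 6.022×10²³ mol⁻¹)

8.2×10⁻¹⁰ M s⁻¹

Photon energy at 556 nm: hc/λ = (6.626×10⁻³⁴)(2.998×10⁸)/(556×10⁻⁹) = 3.573×10⁻¹⁹ J.
Energy delivered: (11.9 mW)(1206 s) = 14.35 J.
Photons incident: 14.35 / 3.573×10⁻¹⁹ = 4.016×10¹⁹, i.e. 4.016×10¹⁹/6.022×10²³ = 6.669×10⁻⁵ mol.
Photons absorbed: 0.435 × 6.669×10⁻⁵ = 2.901×10⁻⁵ mol.
Product formed: 0.00684 × 2.901×10⁻⁵ = 1.984×10⁻⁷ mol.
Rate: 1.984×10⁻⁷ mol / (1206 s × 0.2 L) = 8.2×10⁻¹⁰ M s⁻¹.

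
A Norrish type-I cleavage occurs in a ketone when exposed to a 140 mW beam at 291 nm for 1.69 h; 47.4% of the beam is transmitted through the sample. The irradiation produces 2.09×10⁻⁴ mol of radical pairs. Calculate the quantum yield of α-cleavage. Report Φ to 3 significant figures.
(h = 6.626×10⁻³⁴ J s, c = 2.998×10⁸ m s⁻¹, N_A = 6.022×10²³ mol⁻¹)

Φ = 0.192

Photon energy at 291 nm: hc/λ = (6.626×10⁻³⁴)(2.998×10⁸)/(291×10⁻⁹) = 6.826×10⁻¹⁹ J.
Energy delivered: (140 mW)(6084 s) = 851.8 J.
Photons incident: 851.8 / 6.826×10⁻¹⁹ = 1.248×10²¹, i.e. 1.248×10²¹/6.022×10²³ = 0.002072 mol.
Fraction absorbed: 1 − 47.4/100 = 0.5260.
Photons absorbed: 0.5260 × 0.002072 = 0.001090 mol.
Φ = 2.09×10⁻⁴ mol / 0.001090 mol photons = 0.192.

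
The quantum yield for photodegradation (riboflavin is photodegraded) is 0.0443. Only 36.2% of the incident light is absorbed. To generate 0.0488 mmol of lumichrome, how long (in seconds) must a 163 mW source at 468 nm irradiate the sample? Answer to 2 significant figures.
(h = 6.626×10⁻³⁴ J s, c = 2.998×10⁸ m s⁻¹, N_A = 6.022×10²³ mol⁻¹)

t ≈ 4800 s

Product: 0.0488 mmol = 4.88×10⁻⁵ mol.
Photons that must be absorbed: 4.88×10⁻⁵ / 0.0443 = 0.001102 mol.
Incident photons needed: 0.001102 / 0.362 = 0.003044 mol.
Photon energy: hc/λ = 4.245×10⁻¹⁹ J; per mole, 2.556×10⁵ J mol⁻¹.
Energy required: 0.003044 × 2.556×10⁵ = 778.0 J.
Time: 778.0 J / 0.163 W = 4800 s.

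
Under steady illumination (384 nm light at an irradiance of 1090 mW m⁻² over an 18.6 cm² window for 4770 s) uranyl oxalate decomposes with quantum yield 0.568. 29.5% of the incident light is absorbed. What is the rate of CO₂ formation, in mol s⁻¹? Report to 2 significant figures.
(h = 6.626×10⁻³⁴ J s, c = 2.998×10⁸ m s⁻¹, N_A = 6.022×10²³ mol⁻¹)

1.1×10⁻⁹ mol s⁻¹

Photon energy at 384 nm: hc/λ = (6.626×10⁻³⁴)(2.998×10⁸)/(384×10⁻⁹) = 5.173×10⁻¹⁹ J.
Energy delivered: (1090 mW m⁻²)(18.6×10⁻⁴ m²)(4770 s) = 9.671 J.
Photons incident: 9.671 / 5.173×10⁻¹⁹ = 1.870×10¹⁹, i.e. 1.870×10¹⁹/6.022×10²³ = 3.105×10⁻⁵ mol.
Photons absorbed: 0.295 × 3.105×10⁻⁵ = 9.160×10⁻⁶ mol.
Product formed: 0.568 × 9.160×10⁻⁶ = 5.203×10⁻⁶ mol.
Rate: 5.203×10⁻⁶ / 4770 s = 1.1×10⁻⁹ mol s⁻¹.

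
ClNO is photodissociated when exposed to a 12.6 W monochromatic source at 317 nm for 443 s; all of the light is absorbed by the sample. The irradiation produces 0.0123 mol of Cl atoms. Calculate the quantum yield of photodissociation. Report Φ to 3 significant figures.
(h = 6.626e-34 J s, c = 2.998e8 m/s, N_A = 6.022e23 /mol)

Φ = 0.832

Photon energy at 317 nm: hc/λ = (6.626e-34)(2.998e8)/(317e-9) = 6.266e-19 J.
Energy delivered: (12.6 W)(443 s) = 5582 J.
Photons incident: 5582 / 6.266e-19 = 8.908e21, i.e. 8.908e21/6.022e23 = 0.01479 mol.
Φ = 0.0123 mol / 0.01479 mol photons = 0.832.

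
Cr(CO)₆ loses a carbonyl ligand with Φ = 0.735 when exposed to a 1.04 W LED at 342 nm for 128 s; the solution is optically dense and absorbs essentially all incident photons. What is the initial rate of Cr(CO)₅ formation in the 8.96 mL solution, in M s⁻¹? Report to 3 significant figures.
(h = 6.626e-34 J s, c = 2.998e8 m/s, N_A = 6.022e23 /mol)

2.44e-4 M s⁻¹

Photon energy at 342 nm: hc/λ = (6.626e-34)(2.998e8)/(342e-9) = 5.808e-19 J.
Energy delivered: (1.04 W)(128 s) = 133.1 J.
Photons incident: 133.1 / 5.808e-19 = 2.292e20, i.e. 2.292e20/6.022e23 = 3.806e-4 mol.
Product formed: 0.735 × 3.806e-4 = 2.797e-4 mol.
Rate: 2.797e-4 mol / (128 s × 0.00896 L) = 2.44e-4 M s⁻¹.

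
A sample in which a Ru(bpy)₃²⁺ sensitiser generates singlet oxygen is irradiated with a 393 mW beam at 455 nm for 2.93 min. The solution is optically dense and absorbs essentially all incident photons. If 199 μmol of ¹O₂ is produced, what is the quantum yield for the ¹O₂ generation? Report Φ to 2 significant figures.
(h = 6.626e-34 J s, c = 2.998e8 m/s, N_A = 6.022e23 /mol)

Product: 199 μmol = 1.99e-4 mol.
Photon energy at 455 nm: hc/λ = (6.626e-34)(2.998e8)/(455e-9) = 4.366e-19 J.
Energy delivered: (393 mW)(175.8 s) = 69.09 J.
Photons incident: 69.09 / 4.366e-19 = 1.582e20, i.e. 1.582e20/6.022e23 = 2.627e-4 mol.
Φ = 1.99e-4 mol / 2.627e-4 mol photons = 0.76.

Φ = 0.76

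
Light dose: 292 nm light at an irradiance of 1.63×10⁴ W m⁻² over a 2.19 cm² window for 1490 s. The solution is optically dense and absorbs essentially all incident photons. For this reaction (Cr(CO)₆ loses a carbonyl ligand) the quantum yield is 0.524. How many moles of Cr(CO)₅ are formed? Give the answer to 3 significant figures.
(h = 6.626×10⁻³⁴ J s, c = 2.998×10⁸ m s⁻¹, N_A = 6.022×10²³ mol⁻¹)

Photon energy at 292 nm: hc/λ = (6.626×10⁻³⁴)(2.998×10⁸)/(292×10⁻⁹) = 6.803×10⁻¹⁹ J.
Energy delivered: (1.63×10⁴ W m⁻²)(2.19×10⁻⁴ m²)(1490 s) = 5319 J.
Photons incident: 5319 / 6.803×10⁻¹⁹ = 7.819×10²¹, i.e. 7.819×10²¹/6.022×10²³ = 0.01298 mol.
Product: Φ × n_abs = 0.524 × 0.01298 = 0.006802 mol.

0.00680 mol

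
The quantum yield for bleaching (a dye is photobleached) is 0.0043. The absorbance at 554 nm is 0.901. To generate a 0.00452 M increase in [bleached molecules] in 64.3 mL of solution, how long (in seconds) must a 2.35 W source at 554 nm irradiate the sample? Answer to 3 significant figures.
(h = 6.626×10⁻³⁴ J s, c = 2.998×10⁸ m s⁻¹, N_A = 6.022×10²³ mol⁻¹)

t ≈ 7100 s

Product: (0.00452 M)(0.0643 L) = 2.906×10⁻⁴ mol.
Photons that must be absorbed: 2.906×10⁻⁴ / 0.0043 = 0.06758 mol.
Fraction absorbed: 1 − 10^(−0.901) = 0.8744.
Incident photons needed: 0.06758 / 0.8744 = 0.07729 mol.
Photon energy: hc/λ = 3.586×10⁻¹⁹ J; per mole, 2.159×10⁵ J mol⁻¹.
Energy required: 0.07729 × 2.159×10⁵ = 1.669×10⁴ J.
Time: 1.669×10⁴ J / 2.35 W = 7100 s.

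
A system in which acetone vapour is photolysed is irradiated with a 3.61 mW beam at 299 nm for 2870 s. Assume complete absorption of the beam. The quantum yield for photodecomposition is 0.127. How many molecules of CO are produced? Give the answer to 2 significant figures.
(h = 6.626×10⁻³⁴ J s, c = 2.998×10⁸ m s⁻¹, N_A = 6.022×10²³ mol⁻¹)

Photon energy at 299 nm: hc/λ = (6.626×10⁻³⁴)(2.998×10⁸)/(299×10⁻⁹) = 6.644×10⁻¹⁹ J.
Energy delivered: (3.61 mW)(2870 s) = 10.36 J.
Photons incident: 10.36 / 6.644×10⁻¹⁹ = 1.559×10¹⁹, i.e. 1.559×10¹⁹/6.022×10²³ = 2.589×10⁻⁵ mol.
Product: Φ × n_abs = 0.127 × 2.589×10⁻⁵ = 3.288×10⁻⁶ mol.
As a count: 3.288×10⁻⁶ × 6.022×10²³ = 2.0×10¹⁸.

2.0×10¹⁸ molecules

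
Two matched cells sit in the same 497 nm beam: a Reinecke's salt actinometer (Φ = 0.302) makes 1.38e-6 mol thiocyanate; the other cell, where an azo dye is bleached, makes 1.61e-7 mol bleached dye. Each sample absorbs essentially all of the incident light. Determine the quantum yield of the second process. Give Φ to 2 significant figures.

Φ = 0.035

Photons absorbed by the actinometer: 1.38e-6 / 0.302 = 4.570e-6 mol.
Φ(unknown) = 1.61e-7 / 4.570e-6 = 0.035.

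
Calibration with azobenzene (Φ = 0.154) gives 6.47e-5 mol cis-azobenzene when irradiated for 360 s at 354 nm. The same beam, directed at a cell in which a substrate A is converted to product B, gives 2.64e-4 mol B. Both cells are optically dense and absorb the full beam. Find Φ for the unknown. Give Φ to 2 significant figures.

Φ = 0.63

Photons absorbed by the actinometer: 6.47e-5 / 0.154 = 4.201e-4 mol.
Φ(unknown) = 2.64e-4 / 4.201e-4 = 0.63.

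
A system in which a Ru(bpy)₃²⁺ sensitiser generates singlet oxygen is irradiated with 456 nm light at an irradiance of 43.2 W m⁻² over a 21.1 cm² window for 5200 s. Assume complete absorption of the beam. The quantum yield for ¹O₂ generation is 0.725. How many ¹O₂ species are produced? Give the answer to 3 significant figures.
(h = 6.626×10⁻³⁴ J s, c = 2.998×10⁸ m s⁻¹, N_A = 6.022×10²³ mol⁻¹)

Photon energy at 456 nm: hc/λ = (6.626×10⁻³⁴)(2.998×10⁸)/(456×10⁻⁹) = 4.356×10⁻¹⁹ J.
Energy delivered: (43.2 W m⁻²)(21.1×10⁻⁴ m²)(5200 s) = 474.0 J.
Photons incident: 474.0 / 4.356×10⁻¹⁹ = 1.088×10²¹, i.e. 1.088×10²¹/6.022×10²³ = 0.001807 mol.
Product: Φ × n_abs = 0.725 × 0.001807 = 0.001310 mol.
As a count: 0.001310 × 6.022×10²³ = 7.89×10²⁰.

7.89×10²⁰ species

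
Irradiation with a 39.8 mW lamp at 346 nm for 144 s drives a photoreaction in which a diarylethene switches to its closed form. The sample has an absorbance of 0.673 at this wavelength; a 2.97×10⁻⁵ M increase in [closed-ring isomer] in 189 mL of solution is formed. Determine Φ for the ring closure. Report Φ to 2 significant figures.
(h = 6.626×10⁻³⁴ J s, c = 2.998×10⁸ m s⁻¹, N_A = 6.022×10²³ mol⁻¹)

Φ = 0.43

Product: (2.97×10⁻⁵ M)(0.189 L) = 5.613×10⁻⁶ mol.
Photon energy at 346 nm: hc/λ = (6.626×10⁻³⁴)(2.998×10⁸)/(346×10⁻⁹) = 5.741×10⁻¹⁹ J.
Energy delivered: (39.8 mW)(144 s) = 5.731 J.
Photons incident: 5.731 / 5.741×10⁻¹⁹ = 9.983×10¹⁸, i.e. 9.983×10¹⁸/6.022×10²³ = 1.658×10⁻⁵ mol.
Fraction absorbed: 1 − 10^(−0.673) = 0.7877.
Photons absorbed: 0.7877 × 1.658×10⁻⁵ = 1.306×10⁻⁵ mol.
Φ = 5.613×10⁻⁶ mol / 1.306×10⁻⁵ mol photons = 0.43.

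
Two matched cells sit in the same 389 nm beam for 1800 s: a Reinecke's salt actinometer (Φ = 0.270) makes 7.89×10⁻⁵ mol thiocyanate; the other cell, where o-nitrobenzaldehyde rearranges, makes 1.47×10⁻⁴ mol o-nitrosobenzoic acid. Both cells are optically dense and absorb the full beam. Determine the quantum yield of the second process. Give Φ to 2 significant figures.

Photons absorbed by the actinometer: 7.89×10⁻⁵ / 0.270 = 2.922×10⁻⁴ mol.
Φ(unknown) = 1.47×10⁻⁴ / 2.922×10⁻⁴ = 0.50.

Φ = 0.50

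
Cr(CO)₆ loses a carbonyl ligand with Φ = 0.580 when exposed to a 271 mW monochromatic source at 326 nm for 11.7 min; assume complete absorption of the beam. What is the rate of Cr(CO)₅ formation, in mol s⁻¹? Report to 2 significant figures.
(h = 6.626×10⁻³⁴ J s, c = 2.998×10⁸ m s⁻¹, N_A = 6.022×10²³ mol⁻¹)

Photon energy at 326 nm: hc/λ = (6.626×10⁻³⁴)(2.998×10⁸)/(326×10⁻⁹) = 6.093×10⁻¹⁹ J.
Energy delivered: (271 mW)(702 s) = 190.2 J.
Photons incident: 190.2 / 6.093×10⁻¹⁹ = 3.122×10²⁰, i.e. 3.122×10²⁰/6.022×10²³ = 5.184×10⁻⁴ mol.
Product formed: 0.580 × 5.184×10⁻⁴ = 3.007×10⁻⁴ mol.
Rate: 3.007×10⁻⁴ / 702 s = 4.3×10⁻⁷ mol s⁻¹.

4.3×10⁻⁷ mol s⁻¹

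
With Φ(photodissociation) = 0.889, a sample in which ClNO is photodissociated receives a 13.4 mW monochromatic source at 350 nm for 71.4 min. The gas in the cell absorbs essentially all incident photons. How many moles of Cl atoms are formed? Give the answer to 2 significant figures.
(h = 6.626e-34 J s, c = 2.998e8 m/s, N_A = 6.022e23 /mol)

Photon energy at 350 nm: hc/λ = (6.626e-34)(2.998e8)/(350e-9) = 5.676e-19 J.
Energy delivered: (13.4 mW)(4284 s) = 57.41 J.
Photons incident: 57.41 / 5.676e-19 = 1.011e20, i.e. 1.011e20/6.022e23 = 1.679e-4 mol.
Product: Φ × n_abs = 0.889 × 1.679e-4 = 1.493e-4 mol.

1.5e-4 mol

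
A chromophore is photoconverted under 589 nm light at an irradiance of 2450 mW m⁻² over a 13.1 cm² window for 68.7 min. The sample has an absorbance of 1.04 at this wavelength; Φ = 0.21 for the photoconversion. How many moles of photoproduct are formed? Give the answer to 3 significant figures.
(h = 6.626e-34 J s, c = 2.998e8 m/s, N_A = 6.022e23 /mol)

Photon energy at 589 nm: hc/λ = (6.626e-34)(2.998e8)/(589e-9) = 3.373e-19 J.
Energy delivered: (2450 mW m⁻²)(13.1e-4 m²)(4122 s) = 13.23 J.
Photons incident: 13.23 / 3.373e-19 = 3.922e19, i.e. 3.922e19/6.022e23 = 6.513e-5 mol.
Fraction absorbed: 1 − 10^(−1.04) = 0.9088.
Photons absorbed: 0.9088 × 6.513e-5 = 5.919e-5 mol.
Product: Φ × n_abs = 0.21 × 5.919e-5 = 1.243e-5 mol.

1.24e-5 mol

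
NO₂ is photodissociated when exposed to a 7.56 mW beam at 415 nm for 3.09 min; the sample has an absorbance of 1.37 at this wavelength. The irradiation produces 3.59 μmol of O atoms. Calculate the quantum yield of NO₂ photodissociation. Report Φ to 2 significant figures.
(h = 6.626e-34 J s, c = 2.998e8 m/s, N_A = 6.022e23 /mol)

Φ = 0.77

Product: 3.59 μmol = 3.59e-6 mol.
Photon energy at 415 nm: hc/λ = (6.626e-34)(2.998e8)/(415e-9) = 4.787e-19 J.
Energy delivered: (7.56 mW)(185.4 s) = 1.402 J.
Photons incident: 1.402 / 4.787e-19 = 2.929e18, i.e. 2.929e18/6.022e23 = 4.864e-6 mol.
Fraction absorbed: 1 − 10^(−1.37) = 0.9573.
Photons absorbed: 0.9573 × 4.864e-6 = 4.656e-6 mol.
Φ = 3.59e-6 mol / 4.656e-6 mol photons = 0.77.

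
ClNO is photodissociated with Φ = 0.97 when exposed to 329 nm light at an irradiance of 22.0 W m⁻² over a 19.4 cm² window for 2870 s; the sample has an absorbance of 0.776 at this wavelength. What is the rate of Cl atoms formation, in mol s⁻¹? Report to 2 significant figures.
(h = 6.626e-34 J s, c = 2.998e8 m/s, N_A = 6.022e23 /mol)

9.5e-8 mol s⁻¹

Photon energy at 329 nm: hc/λ = (6.626e-34)(2.998e8)/(329e-9) = 6.038e-19 J.
Energy delivered: (22.0 W m⁻²)(19.4e-4 m²)(2870 s) = 122.5 J.
Photons incident: 122.5 / 6.038e-19 = 2.029e20, i.e. 2.029e20/6.022e23 = 3.369e-4 mol.
Fraction absorbed: 1 − 10^(−0.776) = 0.8325.
Photons absorbed: 0.8325 × 3.369e-4 = 2.805e-4 mol.
Product formed: 0.97 × 2.805e-4 = 2.721e-4 mol.
Rate: 2.721e-4 / 2870 s = 9.5e-8 mol s⁻¹.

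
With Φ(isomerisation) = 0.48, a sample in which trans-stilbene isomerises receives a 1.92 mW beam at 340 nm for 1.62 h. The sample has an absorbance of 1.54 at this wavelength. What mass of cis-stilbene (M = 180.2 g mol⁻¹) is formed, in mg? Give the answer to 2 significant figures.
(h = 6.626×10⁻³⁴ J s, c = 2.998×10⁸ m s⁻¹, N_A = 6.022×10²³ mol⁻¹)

2.7 mg

Photon energy at 340 nm: hc/λ = (6.626×10⁻³⁴)(2.998×10⁸)/(340×10⁻⁹) = 5.843×10⁻¹⁹ J.
Energy delivered: (1.92 mW)(5832 s) = 11.20 J.
Photons incident: 11.20 / 5.843×10⁻¹⁹ = 1.917×10¹⁹, i.e. 1.917×10¹⁹/6.022×10²³ = 3.183×10⁻⁵ mol.
Fraction absorbed: 1 − 10^(−1.54) = 0.9712.
Photons absorbed: 0.9712 × 3.183×10⁻⁵ = 3.091×10⁻⁵ mol.
Product: Φ × n_abs = 0.48 × 3.091×10⁻⁵ = 1.484×10⁻⁵ mol.
Mass: 1.484×10⁻⁵ × 180.2 = 0.002674 g = 2.7 mg.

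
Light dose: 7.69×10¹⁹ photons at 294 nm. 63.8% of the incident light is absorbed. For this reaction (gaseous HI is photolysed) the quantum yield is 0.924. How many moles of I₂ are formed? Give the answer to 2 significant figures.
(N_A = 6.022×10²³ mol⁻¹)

Moles of photons: 7.69×10¹⁹ / 6.022×10²³ = 1.277×10⁻⁴ mol.
Photons absorbed: 0.638 × 1.277×10⁻⁴ = 8.147×10⁻⁵ mol.
Product: Φ × n_abs = 0.924 × 8.147×10⁻⁵ = 7.528×10⁻⁵ mol.

7.5×10⁻⁵ mol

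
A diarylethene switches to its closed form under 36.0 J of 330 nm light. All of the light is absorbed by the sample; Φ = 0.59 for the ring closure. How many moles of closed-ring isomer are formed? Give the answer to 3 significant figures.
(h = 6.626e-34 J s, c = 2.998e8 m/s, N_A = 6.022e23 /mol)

Photon energy at 330 nm: hc/λ = (6.626e-34)(2.998e8)/(330e-9) = 6.020e-19 J.
Photons incident: 36.0 / 6.020e-19 = 5.980e19, i.e. 5.980e19/6.022e23 = 9.930e-5 mol.
Product: Φ × n_abs = 0.59 × 9.930e-5 = 5.859e-5 mol.

5.86e-5 mol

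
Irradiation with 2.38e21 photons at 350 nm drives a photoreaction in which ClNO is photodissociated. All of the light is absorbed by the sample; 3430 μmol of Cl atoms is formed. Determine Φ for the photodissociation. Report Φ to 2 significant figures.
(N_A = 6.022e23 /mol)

Φ = 0.87

Product: 3430 μmol = 0.00343 mol.
Moles of photons: 2.38e21 / 6.022e23 = 0.003952 mol.
Φ = 0.00343 mol / 0.003952 mol photons = 0.87.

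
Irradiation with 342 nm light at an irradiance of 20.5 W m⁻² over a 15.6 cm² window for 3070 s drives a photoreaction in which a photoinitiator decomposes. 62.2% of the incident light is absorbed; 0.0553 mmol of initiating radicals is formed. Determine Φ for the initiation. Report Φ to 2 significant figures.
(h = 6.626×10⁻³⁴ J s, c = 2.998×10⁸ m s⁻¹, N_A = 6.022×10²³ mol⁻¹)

Φ = 0.32

Product: 0.0553 mmol = 5.53×10⁻⁵ mol.
Photon energy at 342 nm: hc/λ = (6.626×10⁻³⁴)(2.998×10⁸)/(342×10⁻⁹) = 5.808×10⁻¹⁹ J.
Energy delivered: (20.5 W m⁻²)(15.6×10⁻⁴ m²)(3070 s) = 98.18 J.
Photons incident: 98.18 / 5.808×10⁻¹⁹ = 1.690×10²⁰, i.e. 1.690×10²⁰/6.022×10²³ = 2.806×10⁻⁴ mol.
Photons absorbed: 0.622 × 2.806×10⁻⁴ = 1.745×10⁻⁴ mol.
Φ = 5.53×10⁻⁵ mol / 1.745×10⁻⁴ mol photons = 0.32.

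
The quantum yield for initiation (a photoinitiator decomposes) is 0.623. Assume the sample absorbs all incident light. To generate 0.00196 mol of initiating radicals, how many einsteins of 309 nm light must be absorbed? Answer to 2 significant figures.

0.0031 einstein

Photons that must be absorbed: 0.00196 / 0.623 = 0.003146 mol.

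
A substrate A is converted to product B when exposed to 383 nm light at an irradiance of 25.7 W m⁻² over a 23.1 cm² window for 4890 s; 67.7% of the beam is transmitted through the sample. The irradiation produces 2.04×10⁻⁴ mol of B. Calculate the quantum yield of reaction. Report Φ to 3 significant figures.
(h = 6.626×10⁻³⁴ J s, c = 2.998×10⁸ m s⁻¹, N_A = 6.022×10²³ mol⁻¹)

Photon energy at 383 nm: hc/λ = (6.626×10⁻³⁴)(2.998×10⁸)/(383×10⁻⁹) = 5.187×10⁻¹⁹ J.
Energy delivered: (25.7 W m⁻²)(23.1×10⁻⁴ m²)(4890 s) = 290.3 J.
Photons incident: 290.3 / 5.187×10⁻¹⁹ = 5.597×10²⁰, i.e. 5.597×10²⁰/6.022×10²³ = 9.294×10⁻⁴ mol.
Fraction absorbed: 1 − 67.7/100 = 0.3230.
Photons absorbed: 0.3230 × 9.294×10⁻⁴ = 3.002×10⁻⁴ mol.
Φ = 2.04×10⁻⁴ mol / 3.002×10⁻⁴ mol photons = 0.680.

Φ = 0.680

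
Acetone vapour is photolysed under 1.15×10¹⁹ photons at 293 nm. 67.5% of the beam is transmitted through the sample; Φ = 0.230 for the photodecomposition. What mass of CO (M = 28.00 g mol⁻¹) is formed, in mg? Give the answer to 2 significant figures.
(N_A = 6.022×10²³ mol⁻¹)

Moles of photons: 1.15×10¹⁹ / 6.022×10²³ = 1.910×10⁻⁵ mol.
Fraction absorbed: 1 − 67.5/100 = 0.3250.
Photons absorbed: 0.3250 × 1.910×10⁻⁵ = 6.208×10⁻⁶ mol.
Product: Φ × n_abs = 0.230 × 6.208×10⁻⁶ = 1.428×10⁻⁶ mol.
Mass: 1.428×10⁻⁶ × 28.00 = 3.998×10⁻⁵ g = 0.040 mg.

0.040 mg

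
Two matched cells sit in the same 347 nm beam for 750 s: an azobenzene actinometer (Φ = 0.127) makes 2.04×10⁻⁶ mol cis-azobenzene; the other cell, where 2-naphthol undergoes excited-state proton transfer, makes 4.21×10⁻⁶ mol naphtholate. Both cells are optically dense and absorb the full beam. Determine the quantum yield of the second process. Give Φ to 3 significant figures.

Photons absorbed by the actinometer: 2.04×10⁻⁶ / 0.127 = 1.606×10⁻⁵ mol.
Φ(unknown) = 4.21×10⁻⁶ / 1.606×10⁻⁵ = 0.262.

Φ = 0.262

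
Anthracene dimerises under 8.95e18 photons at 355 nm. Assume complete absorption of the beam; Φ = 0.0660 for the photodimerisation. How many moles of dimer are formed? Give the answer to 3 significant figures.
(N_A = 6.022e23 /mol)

Moles of photons: 8.95e18 / 6.022e23 = 1.486e-5 mol.
Product: Φ × n_abs = 0.0660 × 1.486e-5 = 9.808e-7 mol.

9.81e-7 mol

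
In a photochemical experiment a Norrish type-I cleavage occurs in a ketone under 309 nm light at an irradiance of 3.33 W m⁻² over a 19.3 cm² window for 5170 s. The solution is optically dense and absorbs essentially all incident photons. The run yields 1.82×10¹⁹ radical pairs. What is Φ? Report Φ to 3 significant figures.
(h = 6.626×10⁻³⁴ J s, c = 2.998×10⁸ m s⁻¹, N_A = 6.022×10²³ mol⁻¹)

Product: 1.82×10¹⁹ / 6.022×10²³ = 3.022×10⁻⁵ mol.
Photon energy at 309 nm: hc/λ = (6.626×10⁻³⁴)(2.998×10⁸)/(309×10⁻⁹) = 6.429×10⁻¹⁹ J.
Energy delivered: (3.33 W m⁻²)(19.3×10⁻⁴ m²)(5170 s) = 33.23 J.
Photons incident: 33.23 / 6.429×10⁻¹⁹ = 5.169×10¹⁹, i.e. 5.169×10¹⁹/6.022×10²³ = 8.584×10⁻⁵ mol.
Φ = 3.022×10⁻⁵ mol / 8.584×10⁻⁵ mol photons = 0.352.

Φ = 0.352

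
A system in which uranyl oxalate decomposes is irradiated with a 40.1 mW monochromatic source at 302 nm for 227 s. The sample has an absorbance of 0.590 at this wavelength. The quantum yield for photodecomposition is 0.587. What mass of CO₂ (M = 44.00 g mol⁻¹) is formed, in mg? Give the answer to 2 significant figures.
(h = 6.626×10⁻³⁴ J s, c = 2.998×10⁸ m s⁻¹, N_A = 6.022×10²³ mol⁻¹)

Photon energy at 302 nm: hc/λ = (6.626×10⁻³⁴)(2.998×10⁸)/(302×10⁻⁹) = 6.578×10⁻¹⁹ J.
Energy delivered: (40.1 mW)(227 s) = 9.103 J.
Photons incident: 9.103 / 6.578×10⁻¹⁹ = 1.384×10¹⁹, i.e. 1.384×10¹⁹/6.022×10²³ = 2.298×10⁻⁵ mol.
Fraction absorbed: 1 − 10^(−0.590) = 0.7430.
Photons absorbed: 0.7430 × 2.298×10⁻⁵ = 1.707×10⁻⁵ mol.
Product: Φ × n_abs = 0.587 × 1.707×10⁻⁵ = 1.002×10⁻⁵ mol.
Mass: 1.002×10⁻⁵ × 44.00 = 4.409×10⁻⁴ g = 0.44 mg.

0.44 mg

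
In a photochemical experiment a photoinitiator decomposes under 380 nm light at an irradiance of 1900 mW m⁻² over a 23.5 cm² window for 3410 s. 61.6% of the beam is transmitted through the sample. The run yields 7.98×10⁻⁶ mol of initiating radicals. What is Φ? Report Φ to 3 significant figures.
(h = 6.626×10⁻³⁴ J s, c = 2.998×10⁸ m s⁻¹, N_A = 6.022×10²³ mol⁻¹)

Photon energy at 380 nm: hc/λ = (6.626×10⁻³⁴)(2.998×10⁸)/(380×10⁻⁹) = 5.228×10⁻¹⁹ J.
Energy delivered: (1900 mW m⁻²)(23.5×10⁻⁴ m²)(3410 s) = 15.23 J.
Photons incident: 15.23 / 5.228×10⁻¹⁹ = 2.913×10¹⁹, i.e. 2.913×10¹⁹/6.022×10²³ = 4.837×10⁻⁵ mol.
Fraction absorbed: 1 − 61.6/100 = 0.3840.
Photons absorbed: 0.3840 × 4.837×10⁻⁵ = 1.857×10⁻⁵ mol.
Φ = 7.98×10⁻⁶ mol / 1.857×10⁻⁵ mol photons = 0.430.

Φ = 0.430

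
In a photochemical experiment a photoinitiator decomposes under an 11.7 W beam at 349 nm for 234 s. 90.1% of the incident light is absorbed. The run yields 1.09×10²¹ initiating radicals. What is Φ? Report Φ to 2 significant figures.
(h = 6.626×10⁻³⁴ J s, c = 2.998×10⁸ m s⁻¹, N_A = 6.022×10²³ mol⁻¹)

Product: 1.09×10²¹ / 6.022×10²³ = 0.001810 mol.
Photon energy at 349 nm: hc/λ = (6.626×10⁻³⁴)(2.998×10⁸)/(349×10⁻⁹) = 5.692×10⁻¹⁹ J.
Energy delivered: (11.7 W)(234 s) = 2738 J.
Photons incident: 2738 / 5.692×10⁻¹⁹ = 4.810×10²¹, i.e. 4.810×10²¹/6.022×10²³ = 0.007987 mol.
Photons absorbed: 0.901 × 0.007987 = 0.007196 mol.
Φ = 0.001810 mol / 0.007196 mol photons = 0.25.

Φ = 0.25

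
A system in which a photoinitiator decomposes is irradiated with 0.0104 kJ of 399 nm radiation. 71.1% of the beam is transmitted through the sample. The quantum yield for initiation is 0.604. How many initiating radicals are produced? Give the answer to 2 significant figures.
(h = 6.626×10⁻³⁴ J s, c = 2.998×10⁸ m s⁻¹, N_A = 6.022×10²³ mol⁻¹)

Photon energy at 399 nm: hc/λ = (6.626×10⁻³⁴)(2.998×10⁸)/(399×10⁻⁹) = 4.979×10⁻¹⁹ J.
Incident energy: 0.0104 kJ = 10.4 J.
Photons incident: 10.4 / 4.979×10⁻¹⁹ = 2.089×10¹⁹, i.e. 2.089×10¹⁹/6.022×10²³ = 3.469×10⁻⁵ mol.
Fraction absorbed: 1 − 71.1/100 = 0.2890.
Photons absorbed: 0.2890 × 3.469×10⁻⁵ = 1.003×10⁻⁵ mol.
Product: Φ × n_abs = 0.604 × 1.003×10⁻⁵ = 6.058×10⁻⁶ mol.
As a count: 6.058×10⁻⁶ × 6.022×10²³ = 3.6×10¹⁸.

3.6×10¹⁸ initiating radicals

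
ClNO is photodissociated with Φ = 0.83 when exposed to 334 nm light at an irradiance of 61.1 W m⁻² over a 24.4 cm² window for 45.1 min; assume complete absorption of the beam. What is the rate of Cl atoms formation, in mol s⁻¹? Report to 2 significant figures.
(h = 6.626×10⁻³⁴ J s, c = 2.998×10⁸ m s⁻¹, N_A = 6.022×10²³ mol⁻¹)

3.5×10⁻⁷ mol s⁻¹

Photon energy at 334 nm: hc/λ = (6.626×10⁻³⁴)(2.998×10⁸)/(334×10⁻⁹) = 5.948×10⁻¹⁹ J.
Energy delivered: (61.1 W m⁻²)(24.4×10⁻⁴ m²)(2706 s) = 403.4 J.
Photons incident: 403.4 / 5.948×10⁻¹⁹ = 6.782×10²⁰, i.e. 6.782×10²⁰/6.022×10²³ = 0.001126 mol.
Product formed: 0.83 × 0.001126 = 9.346×10⁻⁴ mol.
Rate: 9.346×10⁻⁴ / 2706 s = 3.5×10⁻⁷ mol s⁻¹.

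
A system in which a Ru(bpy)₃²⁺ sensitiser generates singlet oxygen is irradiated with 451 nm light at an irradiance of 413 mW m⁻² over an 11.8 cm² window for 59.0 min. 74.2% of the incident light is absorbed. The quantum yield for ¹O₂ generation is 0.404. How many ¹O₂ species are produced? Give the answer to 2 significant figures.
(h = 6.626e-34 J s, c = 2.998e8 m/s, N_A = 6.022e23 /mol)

Photon energy at 451 nm: hc/λ = (6.626e-34)(2.998e8)/(451e-9) = 4.405e-19 J.
Energy delivered: (413 mW m⁻²)(11.8e-4 m²)(3540 s) = 1.725 J.
Photons incident: 1.725 / 4.405e-19 = 3.916e18, i.e. 3.916e18/6.022e23 = 6.503e-6 mol.
Photons absorbed: 0.742 × 6.503e-6 = 4.825e-6 mol.
Product: Φ × n_abs = 0.404 × 4.825e-6 = 1.949e-6 mol.
As a count: 1.949e-6 × 6.022e23 = 1.2e18.

1.2e18 species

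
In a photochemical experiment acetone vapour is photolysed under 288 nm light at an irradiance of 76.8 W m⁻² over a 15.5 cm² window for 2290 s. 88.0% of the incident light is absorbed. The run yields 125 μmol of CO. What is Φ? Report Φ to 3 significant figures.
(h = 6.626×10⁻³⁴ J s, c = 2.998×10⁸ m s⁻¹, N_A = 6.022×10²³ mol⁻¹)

Product: 125 μmol = 1.25×10⁻⁴ mol.
Photon energy at 288 nm: hc/λ = (6.626×10⁻³⁴)(2.998×10⁸)/(288×10⁻⁹) = 6.897×10⁻¹⁹ J.
Energy delivered: (76.8 W m⁻²)(15.5×10⁻⁴ m²)(2290 s) = 272.6 J.
Photons incident: 272.6 / 6.897×10⁻¹⁹ = 3.952×10²⁰, i.e. 3.952×10²⁰/6.022×10²³ = 6.563×10⁻⁴ mol.
Photons absorbed: 0.880 × 6.563×10⁻⁴ = 5.775×10⁻⁴ mol.
Φ = 1.25×10⁻⁴ mol / 5.775×10⁻⁴ mol photons = 0.216.

Φ = 0.216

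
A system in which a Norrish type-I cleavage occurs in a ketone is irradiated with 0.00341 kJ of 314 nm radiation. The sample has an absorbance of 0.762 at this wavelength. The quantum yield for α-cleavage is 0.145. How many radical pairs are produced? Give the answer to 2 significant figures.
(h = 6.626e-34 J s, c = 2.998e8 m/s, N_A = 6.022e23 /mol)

6.5e17 radical pairs

Photon energy at 314 nm: hc/λ = (6.626e-34)(2.998e8)/(314e-9) = 6.326e-19 J.
Incident energy: 0.00341 kJ = 3.41 J.
Photons incident: 3.41 / 6.326e-19 = 5.390e18, i.e. 5.390e18/6.022e23 = 8.951e-6 mol.
Fraction absorbed: 1 − 10^(−0.762) = 0.8270.
Photons absorbed: 0.8270 × 8.951e-6 = 7.402e-6 mol.
Product: Φ × n_abs = 0.145 × 7.402e-6 = 1.073e-6 mol.
As a count: 1.073e-6 × 6.022e23 = 6.5e17.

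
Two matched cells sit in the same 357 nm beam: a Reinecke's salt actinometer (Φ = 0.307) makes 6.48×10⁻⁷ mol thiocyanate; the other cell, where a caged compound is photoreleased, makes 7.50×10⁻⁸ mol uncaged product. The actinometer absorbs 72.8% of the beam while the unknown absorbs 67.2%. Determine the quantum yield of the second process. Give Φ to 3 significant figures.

Photons absorbed by the actinometer: 6.48×10⁻⁷ / 0.307 = 2.111×10⁻⁶ mol.
Incident flux: 2.111×10⁻⁶ / 0.728 = 2.900×10⁻⁶ einstein.
Absorbed by unknown: 0.672 × 2.900×10⁻⁶ = 1.949×10⁻⁶ mol.
Φ(unknown) = 7.50×10⁻⁸ / 1.949×10⁻⁶ = 0.0385.

Φ = 0.0385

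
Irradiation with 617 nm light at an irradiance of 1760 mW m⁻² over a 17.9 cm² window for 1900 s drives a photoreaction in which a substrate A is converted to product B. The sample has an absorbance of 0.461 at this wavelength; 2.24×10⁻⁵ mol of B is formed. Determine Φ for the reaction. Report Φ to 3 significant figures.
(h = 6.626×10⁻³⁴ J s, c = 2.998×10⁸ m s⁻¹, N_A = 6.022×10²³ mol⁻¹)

Photon energy at 617 nm: hc/λ = (6.626×10⁻³⁴)(2.998×10⁸)/(617×10⁻⁹) = 3.220×10⁻¹⁹ J.
Energy delivered: (1760 mW m⁻²)(17.9×10⁻⁴ m²)(1900 s) = 5.986 J.
Photons incident: 5.986 / 3.220×10⁻¹⁹ = 1.859×10¹⁹, i.e. 1.859×10¹⁹/6.022×10²³ = 3.087×10⁻⁵ mol.
Fraction absorbed: 1 − 10^(−0.461) = 0.6541.
Photons absorbed: 0.6541 × 3.087×10⁻⁵ = 2.019×10⁻⁵ mol.
Φ = 2.24×10⁻⁵ mol / 2.019×10⁻⁵ mol photons = 1.11.

Φ = 1.11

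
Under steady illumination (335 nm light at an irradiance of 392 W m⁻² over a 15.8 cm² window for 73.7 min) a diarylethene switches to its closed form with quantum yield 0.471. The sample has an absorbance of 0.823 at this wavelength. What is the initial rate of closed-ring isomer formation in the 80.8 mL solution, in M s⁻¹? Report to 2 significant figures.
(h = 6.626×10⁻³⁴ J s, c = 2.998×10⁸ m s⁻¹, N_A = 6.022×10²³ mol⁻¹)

8.6×10⁻⁶ M s⁻¹

Photon energy at 335 nm: hc/λ = (6.626×10⁻³⁴)(2.998×10⁸)/(335×10⁻⁹) = 5.930×10⁻¹⁹ J.
Energy delivered: (392 W m⁻²)(15.8×10⁻⁴ m²)(4422 s) = 2739 J.
Photons incident: 2739 / 5.930×10⁻¹⁹ = 4.619×10²¹, i.e. 4.619×10²¹/6.022×10²³ = 0.007670 mol.
Fraction absorbed: 1 − 10^(−0.823) = 0.8497.
Photons absorbed: 0.8497 × 0.007670 = 0.006517 mol.
Product formed: 0.471 × 0.006517 = 0.003070 mol.
Rate: 0.003070 mol / (4422 s × 0.0808 L) = 8.6×10⁻⁶ M s⁻¹.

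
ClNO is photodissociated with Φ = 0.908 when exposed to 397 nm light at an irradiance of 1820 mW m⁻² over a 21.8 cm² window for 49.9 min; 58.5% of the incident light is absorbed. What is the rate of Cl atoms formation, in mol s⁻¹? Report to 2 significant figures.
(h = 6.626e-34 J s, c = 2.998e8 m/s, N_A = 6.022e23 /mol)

7.0e-9 mol s⁻¹

Photon energy at 397 nm: hc/λ = (6.626e-34)(2.998e8)/(397e-9) = 5.004e-19 J.
Energy delivered: (1820 mW m⁻²)(21.8e-4 m²)(2994 s) = 11.88 J.
Photons incident: 11.88 / 5.004e-19 = 2.374e19, i.e. 2.374e19/6.022e23 = 3.942e-5 mol.
Photons absorbed: 0.585 × 3.942e-5 = 2.306e-5 mol.
Product formed: 0.908 × 2.306e-5 = 2.094e-5 mol.
Rate: 2.094e-5 / 2994 s = 7.0e-9 mol s⁻¹.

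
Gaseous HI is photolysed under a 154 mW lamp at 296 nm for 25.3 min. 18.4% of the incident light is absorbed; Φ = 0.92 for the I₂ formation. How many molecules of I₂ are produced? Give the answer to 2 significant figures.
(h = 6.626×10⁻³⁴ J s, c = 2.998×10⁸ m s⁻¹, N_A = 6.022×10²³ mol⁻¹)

5.9×10¹⁹ molecules

Photon energy at 296 nm: hc/λ = (6.626×10⁻³⁴)(2.998×10⁸)/(296×10⁻⁹) = 6.711×10⁻¹⁹ J.
Energy delivered: (154 mW)(1518 s) = 233.8 J.
Photons incident: 233.8 / 6.711×10⁻¹⁹ = 3.484×10²⁰, i.e. 3.484×10²⁰/6.022×10²³ = 5.785×10⁻⁴ mol.
Photons absorbed: 0.184 × 5.785×10⁻⁴ = 1.064×10⁻⁴ mol.
Product: Φ × n_abs = 0.92 × 1.064×10⁻⁴ = 9.789×10⁻⁵ mol.
As a count: 9.789×10⁻⁵ × 6.022×10²³ = 5.9×10¹⁹.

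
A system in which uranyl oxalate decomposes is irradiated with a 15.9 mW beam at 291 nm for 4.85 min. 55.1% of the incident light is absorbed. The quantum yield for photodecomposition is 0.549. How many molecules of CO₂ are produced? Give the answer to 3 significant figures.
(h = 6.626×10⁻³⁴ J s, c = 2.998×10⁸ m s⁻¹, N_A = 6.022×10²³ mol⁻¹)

Photon energy at 291 nm: hc/λ = (6.626×10⁻³⁴)(2.998×10⁸)/(291×10⁻⁹) = 6.826×10⁻¹⁹ J.
Energy delivered: (15.9 mW)(291 s) = 4.627 J.
Photons incident: 4.627 / 6.826×10⁻¹⁹ = 6.778×10¹⁸, i.e. 6.778×10¹⁸/6.022×10²³ = 1.126×10⁻⁵ mol.
Photons absorbed: 0.551 × 1.126×10⁻⁵ = 6.204×10⁻⁶ mol.
Product: Φ × n_abs = 0.549 × 6.204×10⁻⁶ = 3.406×10⁻⁶ mol.
As a count: 3.406×10⁻⁶ × 6.022×10²³ = 2.05×10¹⁸.

2.05×10¹⁸ molecules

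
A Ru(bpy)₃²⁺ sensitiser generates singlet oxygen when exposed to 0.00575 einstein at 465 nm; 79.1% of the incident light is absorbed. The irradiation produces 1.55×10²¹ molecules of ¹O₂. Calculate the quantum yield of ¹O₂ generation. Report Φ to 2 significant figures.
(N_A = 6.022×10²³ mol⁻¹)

Φ = 0.57

Product: 1.55×10²¹ / 6.022×10²³ = 0.002574 mol.
Photons absorbed: 0.791 × 0.00575 = 0.004548 mol.
Φ = 0.002574 mol / 0.004548 mol photons = 0.57.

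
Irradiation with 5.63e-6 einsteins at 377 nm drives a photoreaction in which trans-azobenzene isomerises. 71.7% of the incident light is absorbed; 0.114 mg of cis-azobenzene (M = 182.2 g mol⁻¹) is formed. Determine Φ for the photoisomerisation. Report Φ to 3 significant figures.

Φ = 0.155

Product: 0.114 mg / 182.2 g mol⁻¹ = 6.257e-7 mol.
Photons absorbed: 0.717 × 5.63e-6 = 4.037e-6 mol.
Φ = 6.257e-7 mol / 4.037e-6 mol photons = 0.155.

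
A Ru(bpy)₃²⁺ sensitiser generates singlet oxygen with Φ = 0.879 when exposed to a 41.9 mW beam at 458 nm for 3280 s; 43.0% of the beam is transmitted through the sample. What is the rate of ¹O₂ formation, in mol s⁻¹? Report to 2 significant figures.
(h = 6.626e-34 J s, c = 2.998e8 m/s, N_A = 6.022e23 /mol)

8.0e-8 mol s⁻¹

Photon energy at 458 nm: hc/λ = (6.626e-34)(2.998e8)/(458e-9) = 4.337e-19 J.
Energy delivered: (41.9 mW)(3280 s) = 137.4 J.
Photons incident: 137.4 / 4.337e-19 = 3.168e20, i.e. 3.168e20/6.022e23 = 5.261e-4 mol.
Fraction absorbed: 1 − 43.0/100 = 0.5700.
Photons absorbed: 0.5700 × 5.261e-4 = 2.999e-4 mol.
Product formed: 0.879 × 2.999e-4 = 2.636e-4 mol.
Rate: 2.636e-4 / 3280 s = 8.0e-8 mol s⁻¹.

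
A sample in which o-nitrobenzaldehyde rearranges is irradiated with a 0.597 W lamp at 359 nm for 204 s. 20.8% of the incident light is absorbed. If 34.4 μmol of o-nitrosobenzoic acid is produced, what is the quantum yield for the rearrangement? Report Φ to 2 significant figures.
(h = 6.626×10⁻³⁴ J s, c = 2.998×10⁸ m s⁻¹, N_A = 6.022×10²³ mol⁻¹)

Product: 34.4 μmol = 3.44×10⁻⁵ mol.
Photon energy at 359 nm: hc/λ = (6.626×10⁻³⁴)(2.998×10⁸)/(359×10⁻⁹) = 5.533×10⁻¹⁹ J.
Energy delivered: (0.597 W)(204 s) = 121.8 J.
Photons incident: 121.8 / 5.533×10⁻¹⁹ = 2.201×10²⁰, i.e. 2.201×10²⁰/6.022×10²³ = 3.655×10⁻⁴ mol.
Photons absorbed: 0.208 × 3.655×10⁻⁴ = 7.602×10⁻⁵ mol.
Φ = 3.44×10⁻⁵ mol / 7.602×10⁻⁵ mol photons = 0.45.

Φ = 0.45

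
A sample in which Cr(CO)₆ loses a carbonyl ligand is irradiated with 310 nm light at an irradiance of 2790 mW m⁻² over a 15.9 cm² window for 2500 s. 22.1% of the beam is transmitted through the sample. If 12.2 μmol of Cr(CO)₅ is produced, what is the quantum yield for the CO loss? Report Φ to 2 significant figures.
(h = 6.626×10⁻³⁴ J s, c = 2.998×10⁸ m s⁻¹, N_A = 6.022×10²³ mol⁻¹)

Φ = 0.54

Product: 12.2 μmol = 1.22×10⁻⁵ mol.
Photon energy at 310 nm: hc/λ = (6.626×10⁻³⁴)(2.998×10⁸)/(310×10⁻⁹) = 6.408×10⁻¹⁹ J.
Energy delivered: (2790 mW m⁻²)(15.9×10⁻⁴ m²)(2500 s) = 11.09 J.
Photons incident: 11.09 / 6.408×10⁻¹⁹ = 1.731×10¹⁹, i.e. 1.731×10¹⁹/6.022×10²³ = 2.874×10⁻⁵ mol.
Fraction absorbed: 1 − 22.1/100 = 0.7790.
Photons absorbed: 0.7790 × 2.874×10⁻⁵ = 2.239×10⁻⁵ mol.
Φ = 1.22×10⁻⁵ mol / 2.239×10⁻⁵ mol photons = 0.54.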